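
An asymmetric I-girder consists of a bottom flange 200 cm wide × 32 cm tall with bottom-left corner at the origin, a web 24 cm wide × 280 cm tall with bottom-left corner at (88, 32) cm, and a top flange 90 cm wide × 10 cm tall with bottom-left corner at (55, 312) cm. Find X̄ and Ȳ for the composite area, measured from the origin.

bottom flange: A = 200 × 32 = 6400.00, centroid at (100.00, 16.00).
web: A = 24 × 280 = 6720.00, centroid at (100.00, 172.00).
top flange: A = 90 × 10 = 900.00, centroid at (100.00, 317.00).
ΣA = 14020.00 cm², ΣAX̄ = 1402000.00 cm³, ΣAȲ = 1543540.00 cm³.
X̄ = 1402000.00/14020.00 = 100.00 cm; Ȳ = 1543540.00/14020.00 = 110.10 cm.

X̄ = 100.00 cm, Ȳ = 110.10 cm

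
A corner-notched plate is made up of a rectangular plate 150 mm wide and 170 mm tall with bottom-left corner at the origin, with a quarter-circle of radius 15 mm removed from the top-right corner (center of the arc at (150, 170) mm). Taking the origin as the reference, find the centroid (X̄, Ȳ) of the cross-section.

plate: A = 150 × 170 = 25500.00, centroid at (75.00, 85.00).
removed quarter-circle: A = −¼π·15² = -176.71, centroid at (143.63, 163.63).
ΣA = 25323.29 mm²
ΣAX̄ = (25500.00)(75.00) + (-176.71)(143.63) = 1887117.81 mm³
ΣAȲ = (25500.00)(85.00) + (-176.71)(163.63) = 2138583.52 mm³
X̄ = 1887117.81 / 25323.29 = 74.52 mm
Ȳ = 2138583.52 / 25323.29 = 84.45 mm

X̄ = 74.52 mm, Ȳ = 84.45 mm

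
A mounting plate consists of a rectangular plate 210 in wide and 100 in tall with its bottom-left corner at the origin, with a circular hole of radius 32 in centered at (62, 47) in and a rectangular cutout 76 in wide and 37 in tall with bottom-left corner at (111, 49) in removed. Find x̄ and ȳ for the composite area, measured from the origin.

plate: A = 210 × 100 = 21000.00, centroid at (105.00, 50.00).
hole 1: A = −π·32² = -3216.99, centroid at (62.00, 47.00).
hole 2: A = −(76 × 37) = -2812.00, centroid at (149.00, 67.50).
ΣA = 14971.01 in²
ΣAx̄ = (21000.00)(105.00) + (-3216.99)(62.00) + (-2812.00)(149.00) = 1586558.57 in³
ΣAȳ = (21000.00)(50.00) + (-3216.99)(47.00) + (-2812.00)(67.50) = 708991.43 in³
x̄ = 1586558.57 / 14971.01 = 105.98 in
ȳ = 708991.43 / 14971.01 = 47.36 in

x̄ = 105.98 in, ȳ = 47.36 in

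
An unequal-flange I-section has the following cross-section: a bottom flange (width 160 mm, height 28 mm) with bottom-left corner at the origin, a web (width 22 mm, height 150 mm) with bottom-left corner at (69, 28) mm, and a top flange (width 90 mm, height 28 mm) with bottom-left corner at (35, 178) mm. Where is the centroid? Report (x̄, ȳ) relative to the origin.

x̄ = 80.00 mm, ȳ = 86.06 mm

bottom flange: A = 160 × 28 = 4480.00, centroid at (80.00, 14.00).
web: A = 22 × 150 = 3300.00, centroid at (80.00, 103.00).
top flange: A = 90 × 28 = 2520.00, centroid at (80.00, 192.00).
ΣA = 10300.00 mm²
ΣAx̄ = (4480.00)(80.00) + (3300.00)(80.00) + (2520.00)(80.00) = 824000.00 mm³
ΣAȳ = (4480.00)(14.00) + (3300.00)(103.00) + (2520.00)(192.00) = 886460.00 mm³
x̄ = 824000.00 / 10300.00 = 80.00 mm
ȳ = 886460.00 / 10300.00 = 86.06 mm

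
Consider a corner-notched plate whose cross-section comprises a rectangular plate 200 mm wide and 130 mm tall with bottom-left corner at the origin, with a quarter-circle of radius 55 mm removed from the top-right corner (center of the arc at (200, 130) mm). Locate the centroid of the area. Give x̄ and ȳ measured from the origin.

x̄ = 92.29 mm, ȳ = 60.81 mm

Part | A | x̄ᵢ | ȳᵢ | A·x̄ᵢ | A·ȳᵢ
plate | 26000.00 | 100.00 | 65.00 | 2600000.00 | 1690000.00
removed quarter-circle | -2375.83 | 176.66 | 106.66 | -419707.56 | -253399.49
Σ | 23624.17 |  |  | 2180292.44 | 1436600.51
x̄ = 2180292.44 / 23624.17 = 92.29 mm
ȳ = 1436600.51 / 23624.17 = 60.81 mm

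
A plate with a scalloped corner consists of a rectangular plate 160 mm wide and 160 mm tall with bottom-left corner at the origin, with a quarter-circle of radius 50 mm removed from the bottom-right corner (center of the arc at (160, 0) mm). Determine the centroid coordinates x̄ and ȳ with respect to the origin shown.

x̄ = 75.12 mm, ȳ = 84.88 mm

plate: A = 160 × 160 = 25600.00, centroid at (80.00, 80.00).
removed quarter-circle: A = −¼π·50² = -1963.50, centroid at (138.78, 21.22).
ΣA = 23636.50 mm²
ΣAx̄ = (25600.00)(80.00) + (-1963.50)(138.78) = 1775507.40 mm³
ΣAȳ = (25600.00)(80.00) + (-1963.50)(21.22) = 2006333.33 mm³
x̄ = 1775507.40 / 23636.50 = 75.12 mm
ȳ = 2006333.33 / 23636.50 = 84.88 mm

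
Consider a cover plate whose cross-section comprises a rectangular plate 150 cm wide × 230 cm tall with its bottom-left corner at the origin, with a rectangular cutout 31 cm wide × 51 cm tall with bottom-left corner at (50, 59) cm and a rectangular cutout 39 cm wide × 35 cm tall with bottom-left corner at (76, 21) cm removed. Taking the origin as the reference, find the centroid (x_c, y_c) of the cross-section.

Part | A | x̄ᵢ | ȳᵢ | A·x̄ᵢ | A·ȳᵢ
plate | 34500.00 | 75.00 | 115.00 | 2587500.00 | 3967500.00
hole 1 | -1581.00 | 65.50 | 84.50 | -103555.50 | -133594.50
hole 2 | -1365.00 | 95.50 | 38.50 | -130357.50 | -52552.50
Σ | 31554.00 |  |  | 2353587.00 | 3781353.00
x_c = 2353587.00 / 31554.00 = 74.59 cm
y_c = 3781353.00 / 31554.00 = 119.84 cm

x_c = 74.59 cm, y_c = 119.84 cm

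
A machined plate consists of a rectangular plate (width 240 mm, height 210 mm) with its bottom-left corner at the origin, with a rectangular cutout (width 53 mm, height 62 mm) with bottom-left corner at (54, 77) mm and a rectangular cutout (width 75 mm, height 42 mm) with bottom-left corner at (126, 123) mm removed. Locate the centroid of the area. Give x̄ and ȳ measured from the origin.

x̄ = 119.84 mm, ȳ = 101.98 mm

plate: A = 240 × 210 = 50400.00, centroid at (120.00, 105.00).
hole 1: A = −(53 × 62) = -3286.00, centroid at (80.50, 108.00).
hole 2: A = −(75 × 42) = -3150.00, centroid at (163.50, 144.00).
ΣA = 43964.00 mm², ΣAx̄ = 5268452.00 mm³, ΣAȳ = 4483512.00 mm³.
x̄ = 5268452.00/43964.00 = 119.84 mm; ȳ = 4483512.00/43964.00 = 101.98 mm.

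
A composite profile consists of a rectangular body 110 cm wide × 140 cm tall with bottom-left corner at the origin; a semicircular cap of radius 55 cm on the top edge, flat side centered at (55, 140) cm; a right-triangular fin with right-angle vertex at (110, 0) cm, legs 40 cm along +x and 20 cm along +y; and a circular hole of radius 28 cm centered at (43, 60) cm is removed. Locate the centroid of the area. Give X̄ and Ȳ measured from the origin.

X̄ = 58.15 cm, Ȳ = 94.48 cm

rectangular body: A = 110 × 140 = 15400.00, centroid at (55.00, 70.00).
semicircular top: A = ½π·55² = 4751.66, centroid at (55.00, 163.34).
triangular fin: A = ½·40·20 = 400.00, centroid at (123.33, 6.67).
hole: A = −π·28² = -2463.01, centroid at (43.00, 60.00).
ΣA = 18088.65 cm²
ΣAX̄ = (15400.00)(55.00) + (4751.66)(55.00) + (400.00)(123.33) + (-2463.01)(43.00) = 1051765.20 cm³
ΣAȲ = (15400.00)(70.00) + (4751.66)(163.34) + (400.00)(6.67) + (-2463.01)(60.00) = 1709035.06 cm³
X̄ = 1051765.20 / 18088.65 = 58.15 cm
Ȳ = 1709035.06 / 18088.65 = 94.48 cm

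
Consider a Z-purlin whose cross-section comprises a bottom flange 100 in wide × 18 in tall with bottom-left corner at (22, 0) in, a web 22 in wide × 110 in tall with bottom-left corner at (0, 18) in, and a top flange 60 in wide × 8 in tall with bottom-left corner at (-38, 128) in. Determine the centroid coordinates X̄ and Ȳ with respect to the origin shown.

bottom flange: A = 100 × 18 = 1800.00, centroid at (72.00, 9.00).
web: A = 22 × 110 = 2420.00, centroid at (11.00, 73.00).
top flange: A = 60 × 8 = 480.00, centroid at (-8.00, 132.00).
ΣA = 4700.00 in²
ΣAX̄ = (1800.00)(72.00) + (2420.00)(11.00) + (480.00)(-8.00) = 152380.00 in³
ΣAȲ = (1800.00)(9.00) + (2420.00)(73.00) + (480.00)(132.00) = 256220.00 in³
X̄ = 152380.00 / 4700.00 = 32.42 in
Ȳ = 256220.00 / 4700.00 = 54.51 in

X̄ = 32.42 in, Ȳ = 54.51 in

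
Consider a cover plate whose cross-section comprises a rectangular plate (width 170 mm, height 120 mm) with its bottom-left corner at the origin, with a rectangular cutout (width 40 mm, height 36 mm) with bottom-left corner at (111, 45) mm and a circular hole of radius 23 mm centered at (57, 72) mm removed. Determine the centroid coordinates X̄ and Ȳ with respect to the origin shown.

X̄ = 83.86 mm, Ȳ = 58.60 mm

Part | A | x̄ᵢ | ȳᵢ | A·x̄ᵢ | A·ȳᵢ
plate | 20400.00 | 85.00 | 60.00 | 1734000.00 | 1224000.00
hole 1 | -1440.00 | 131.00 | 63.00 | -188640.00 | -90720.00
hole 2 | -1661.90 | 57.00 | 72.00 | -94728.44 | -119656.98
Σ | 17298.10 |  |  | 1450631.56 | 1013623.02
X̄ = 1450631.56 / 17298.10 = 83.86 mm
Ȳ = 1013623.02 / 17298.10 = 58.60 mm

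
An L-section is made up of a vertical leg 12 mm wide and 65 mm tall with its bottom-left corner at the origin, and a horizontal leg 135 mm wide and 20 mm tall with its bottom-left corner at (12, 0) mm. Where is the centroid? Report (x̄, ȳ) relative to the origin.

Part | A | x̄ᵢ | ȳᵢ | A·x̄ᵢ | A·ȳᵢ
vertical leg | 780.00 | 6.00 | 32.50 | 4680.00 | 25350.00
horizontal leg | 2700.00 | 79.50 | 10.00 | 214650.00 | 27000.00
Σ | 3480.00 |  |  | 219330.00 | 52350.00
x̄ = 219330.00 / 3480.00 = 63.03 mm
ȳ = 52350.00 / 3480.00 = 15.04 mm

x̄ = 63.03 mm, ȳ = 15.04 mm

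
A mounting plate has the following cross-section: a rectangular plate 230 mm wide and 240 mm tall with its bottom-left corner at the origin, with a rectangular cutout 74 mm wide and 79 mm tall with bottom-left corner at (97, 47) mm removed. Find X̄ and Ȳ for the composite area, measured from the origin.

X̄ = 112.75 mm, Ȳ = 123.97 mm

Part | A | x̄ᵢ | ȳᵢ | A·x̄ᵢ | A·ȳᵢ
plate | 55200.00 | 115.00 | 120.00 | 6348000.00 | 6624000.00
hole | -5846.00 | 134.00 | 86.50 | -783364.00 | -505679.00
Σ | 49354.00 |  |  | 5564636.00 | 6118321.00
X̄ = 5564636.00 / 49354.00 = 112.75 mm
Ȳ = 6118321.00 / 49354.00 = 123.97 mm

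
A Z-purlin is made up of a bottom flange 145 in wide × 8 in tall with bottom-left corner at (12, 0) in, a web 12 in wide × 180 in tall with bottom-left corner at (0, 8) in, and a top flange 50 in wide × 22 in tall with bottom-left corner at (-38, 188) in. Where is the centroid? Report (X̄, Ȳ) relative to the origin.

bottom flange: A = 145 × 8 = 1160.00, centroid at (84.50, 4.00).
web: A = 12 × 180 = 2160.00, centroid at (6.00, 98.00).
top flange: A = 50 × 22 = 1100.00, centroid at (-13.00, 199.00).
ΣA = 4420.00 in²
ΣAX̄ = (1160.00)(84.50) + (2160.00)(6.00) + (1100.00)(-13.00) = 96680.00 in³
ΣAȲ = (1160.00)(4.00) + (2160.00)(98.00) + (1100.00)(199.00) = 435220.00 in³
X̄ = 96680.00 / 4420.00 = 21.87 in
Ȳ = 435220.00 / 4420.00 = 98.47 in

X̄ = 21.87 in, Ȳ = 98.47 in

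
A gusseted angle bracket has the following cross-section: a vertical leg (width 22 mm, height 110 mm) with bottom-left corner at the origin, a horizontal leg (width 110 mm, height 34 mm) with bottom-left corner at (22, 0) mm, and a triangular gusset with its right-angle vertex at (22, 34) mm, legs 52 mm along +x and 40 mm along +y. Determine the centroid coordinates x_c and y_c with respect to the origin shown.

Part | A | x̄ᵢ | ȳᵢ | A·x̄ᵢ | A·ȳᵢ
vertical leg | 2420.00 | 11.00 | 55.00 | 26620.00 | 133100.00
horizontal leg | 3740.00 | 77.00 | 17.00 | 287980.00 | 63580.00
gusset | 1040.00 | 39.33 | 47.33 | 40906.67 | 49226.67
Σ | 7200.00 |  |  | 355506.67 | 245906.67
x_c = 355506.67 / 7200.00 = 49.38 mm
y_c = 245906.67 / 7200.00 = 34.15 mm

x_c = 49.38 mm, y_c = 34.15 mm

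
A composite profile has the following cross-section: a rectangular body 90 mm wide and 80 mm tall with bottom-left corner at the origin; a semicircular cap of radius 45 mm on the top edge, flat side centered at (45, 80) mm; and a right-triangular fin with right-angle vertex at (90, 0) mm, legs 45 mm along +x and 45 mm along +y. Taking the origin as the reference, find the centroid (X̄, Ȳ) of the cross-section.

rectangular body: A = 90 × 80 = 7200.00, centroid at (45.00, 40.00).
semicircular top: A = ½π·45² = 3180.86, centroid at (45.00, 99.10).
triangular fin: A = ½·45·45 = 1012.50, centroid at (105.00, 15.00).
ΣA = 11393.36 mm²
ΣAX̄ = (7200.00)(45.00) + (3180.86)(45.00) + (1012.50)(105.00) = 573451.32 mm³
ΣAȲ = (7200.00)(40.00) + (3180.86)(99.10) + (1012.50)(15.00) = 618406.50 mm³
X̄ = 573451.32 / 11393.36 = 50.33 mm
Ȳ = 618406.50 / 11393.36 = 54.28 mm

X̄ = 50.33 mm, Ȳ = 54.28 mm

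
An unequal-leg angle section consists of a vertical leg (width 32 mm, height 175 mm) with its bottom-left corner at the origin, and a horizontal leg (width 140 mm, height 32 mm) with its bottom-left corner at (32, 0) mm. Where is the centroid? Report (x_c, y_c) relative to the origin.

Part | A | x̄ᵢ | ȳᵢ | A·x̄ᵢ | A·ȳᵢ
vertical leg | 5600.00 | 16.00 | 87.50 | 89600.00 | 490000.00
horizontal leg | 4480.00 | 102.00 | 16.00 | 456960.00 | 71680.00
Σ | 10080.00 |  |  | 546560.00 | 561680.00
x_c = 546560.00 / 10080.00 = 54.22 mm
y_c = 561680.00 / 10080.00 = 55.72 mm

x_c = 54.22 mm, y_c = 55.72 mm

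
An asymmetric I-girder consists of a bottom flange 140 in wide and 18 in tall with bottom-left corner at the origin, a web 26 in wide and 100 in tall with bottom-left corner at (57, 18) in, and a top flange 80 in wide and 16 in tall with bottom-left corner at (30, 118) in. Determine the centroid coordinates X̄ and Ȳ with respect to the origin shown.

Part | A | x̄ᵢ | ȳᵢ | A·x̄ᵢ | A·ȳᵢ
bottom flange | 2520.00 | 70.00 | 9.00 | 176400.00 | 22680.00
web | 2600.00 | 70.00 | 68.00 | 182000.00 | 176800.00
top flange | 1280.00 | 70.00 | 126.00 | 89600.00 | 161280.00
Σ | 6400.00 |  |  | 448000.00 | 360760.00
X̄ = 448000.00 / 6400.00 = 70.00 in
Ȳ = 360760.00 / 6400.00 = 56.37 in

X̄ = 70.00 in, Ȳ = 56.37 in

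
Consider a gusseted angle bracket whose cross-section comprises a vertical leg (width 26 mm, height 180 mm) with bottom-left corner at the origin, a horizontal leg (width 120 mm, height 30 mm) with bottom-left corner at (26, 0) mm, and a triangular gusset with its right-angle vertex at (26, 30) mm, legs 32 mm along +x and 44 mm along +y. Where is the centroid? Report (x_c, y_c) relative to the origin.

vertical leg: A = 26 × 180 = 4680.00, centroid at (13.00, 90.00).
horizontal leg: A = 120 × 30 = 3600.00, centroid at (86.00, 15.00).
gusset: A = ½·32·44 = 704.00, centroid at (36.67, 44.67).
ΣA = 8984.00 mm²
ΣAx_c = (4680.00)(13.00) + (3600.00)(86.00) + (704.00)(36.67) = 396253.33 mm³
ΣAy_c = (4680.00)(90.00) + (3600.00)(15.00) + (704.00)(44.67) = 506645.33 mm³
x_c = 396253.33 / 8984.00 = 44.11 mm
y_c = 506645.33 / 8984.00 = 56.39 mm

x_c = 44.11 mm, y_c = 56.39 mm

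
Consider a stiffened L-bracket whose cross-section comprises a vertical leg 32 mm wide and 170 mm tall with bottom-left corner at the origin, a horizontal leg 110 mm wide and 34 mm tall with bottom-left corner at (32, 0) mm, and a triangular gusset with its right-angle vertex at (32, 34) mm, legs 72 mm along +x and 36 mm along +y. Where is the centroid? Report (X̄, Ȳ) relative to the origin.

X̄ = 46.30 mm, Ȳ = 55.90 mm

vertical leg: A = 32 × 170 = 5440.00, centroid at (16.00, 85.00).
horizontal leg: A = 110 × 34 = 3740.00, centroid at (87.00, 17.00).
gusset: A = ½·72·36 = 1296.00, centroid at (56.00, 46.00).
ΣA = 10476.00 mm², ΣAX̄ = 484996.00 mm³, ΣAȲ = 585596.00 mm³.
X̄ = 484996.00/10476.00 = 46.30 mm; Ȳ = 585596.00/10476.00 = 55.90 mm.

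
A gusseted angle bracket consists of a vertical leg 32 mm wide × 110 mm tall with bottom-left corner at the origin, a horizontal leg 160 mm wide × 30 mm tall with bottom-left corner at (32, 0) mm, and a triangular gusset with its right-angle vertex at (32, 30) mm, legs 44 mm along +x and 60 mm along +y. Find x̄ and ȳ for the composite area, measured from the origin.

x̄ = 68.00 mm, ȳ = 34.40 mm

vertical leg: A = 32 × 110 = 3520.00, centroid at (16.00, 55.00).
horizontal leg: A = 160 × 30 = 4800.00, centroid at (112.00, 15.00).
gusset: A = ½·44·60 = 1320.00, centroid at (46.67, 50.00).
ΣA = 9640.00 mm², ΣAx̄ = 655520.00 mm³, ΣAȳ = 331600.00 mm³.
x̄ = 655520.00/9640.00 = 68.00 mm; ȳ = 331600.00/9640.00 = 34.40 mm.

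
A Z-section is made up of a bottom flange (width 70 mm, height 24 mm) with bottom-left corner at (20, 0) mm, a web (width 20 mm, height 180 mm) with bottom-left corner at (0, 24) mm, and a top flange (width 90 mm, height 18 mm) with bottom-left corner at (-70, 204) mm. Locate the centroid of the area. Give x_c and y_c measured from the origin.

x_c = 12.74 mm, y_c = 112.41 mm

Part | A | x̄ᵢ | ȳᵢ | A·x̄ᵢ | A·ȳᵢ
bottom flange | 1680.00 | 55.00 | 12.00 | 92400.00 | 20160.00
web | 3600.00 | 10.00 | 114.00 | 36000.00 | 410400.00
top flange | 1620.00 | -25.00 | 213.00 | -40500.00 | 345060.00
Σ | 6900.00 |  |  | 87900.00 | 775620.00
x_c = 87900.00 / 6900.00 = 12.74 mm
y_c = 775620.00 / 6900.00 = 112.41 mm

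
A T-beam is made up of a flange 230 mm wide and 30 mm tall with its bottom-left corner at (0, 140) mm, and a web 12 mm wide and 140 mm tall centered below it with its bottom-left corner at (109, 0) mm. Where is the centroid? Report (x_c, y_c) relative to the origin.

web: A = 12 × 140 = 1680.00, centroid at (115.00, 70.00).
flange: A = 230 × 30 = 6900.00, centroid at (115.00, 155.00).
ΣA = 8580.00 mm², ΣAx_c = 986700.00 mm³, ΣAy_c = 1187100.00 mm³.
x_c = 986700.00/8580.00 = 115.00 mm; y_c = 1187100.00/8580.00 = 138.36 mm.

x_c = 115.00 mm, y_c = 138.36 mm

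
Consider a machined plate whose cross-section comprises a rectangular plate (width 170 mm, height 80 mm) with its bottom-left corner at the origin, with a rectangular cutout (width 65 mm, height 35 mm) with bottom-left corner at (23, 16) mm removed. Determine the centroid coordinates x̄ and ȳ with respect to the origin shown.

Part | A | x̄ᵢ | ȳᵢ | A·x̄ᵢ | A·ȳᵢ
plate | 13600.00 | 85.00 | 40.00 | 1156000.00 | 544000.00
hole | -2275.00 | 55.50 | 33.50 | -126262.50 | -76212.50
Σ | 11325.00 |  |  | 1029737.50 | 467787.50
x̄ = 1029737.50 / 11325.00 = 90.93 mm
ȳ = 467787.50 / 11325.00 = 41.31 mm

x̄ = 90.93 mm, ȳ = 41.31 mm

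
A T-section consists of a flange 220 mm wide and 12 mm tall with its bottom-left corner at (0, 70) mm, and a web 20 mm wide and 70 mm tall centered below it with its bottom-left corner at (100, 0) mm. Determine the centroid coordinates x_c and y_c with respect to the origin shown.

web: A = 20 × 70 = 1400.00, centroid at (110.00, 35.00).
flange: A = 220 × 12 = 2640.00, centroid at (110.00, 76.00).
ΣA = 4040.00 mm²
ΣAx_c = (1400.00)(110.00) + (2640.00)(110.00) = 444400.00 mm³
ΣAy_c = (1400.00)(35.00) + (2640.00)(76.00) = 249640.00 mm³
x_c = 444400.00 / 4040.00 = 110.00 mm
y_c = 249640.00 / 4040.00 = 61.79 mm

x_c = 110.00 mm, y_c = 61.79 mm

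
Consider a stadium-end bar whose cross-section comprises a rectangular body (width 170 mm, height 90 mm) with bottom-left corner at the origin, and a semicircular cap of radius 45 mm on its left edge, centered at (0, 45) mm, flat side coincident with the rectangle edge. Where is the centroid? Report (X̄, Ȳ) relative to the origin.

X̄ = 67.08 mm, Ȳ = 45.00 mm

rectangular body: A = 170 × 90 = 15300.00, centroid at (85.00, 45.00).
semicircular end: A = ½π·45² = 3180.86, centroid at (-19.10, 45.00).
ΣA = 18480.86 mm²
ΣAX̄ = (15300.00)(85.00) + (3180.86)(-19.10) = 1239750.00 mm³
ΣAȲ = (15300.00)(45.00) + (3180.86)(45.00) = 831638.82 mm³
X̄ = 1239750.00 / 18480.86 = 67.08 mm
Ȳ = 831638.82 / 18480.86 = 45.00 mm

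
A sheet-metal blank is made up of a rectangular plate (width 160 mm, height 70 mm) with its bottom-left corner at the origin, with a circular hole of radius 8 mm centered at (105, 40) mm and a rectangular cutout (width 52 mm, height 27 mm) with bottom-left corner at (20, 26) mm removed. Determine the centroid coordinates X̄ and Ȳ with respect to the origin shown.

X̄ = 84.45 mm, Ȳ = 34.24 mm

plate: A = 160 × 70 = 11200.00, centroid at (80.00, 35.00).
hole 1: A = −π·8² = -201.06, centroid at (105.00, 40.00).
hole 2: A = −(52 × 27) = -1404.00, centroid at (46.00, 39.50).
ΣA = 9594.94 mm²
ΣAX̄ = (11200.00)(80.00) + (-201.06)(105.00) + (-1404.00)(46.00) = 810304.50 mm³
ΣAȲ = (11200.00)(35.00) + (-201.06)(40.00) + (-1404.00)(39.50) = 328499.52 mm³
X̄ = 810304.50 / 9594.94 = 84.45 mm
Ȳ = 328499.52 / 9594.94 = 34.24 mm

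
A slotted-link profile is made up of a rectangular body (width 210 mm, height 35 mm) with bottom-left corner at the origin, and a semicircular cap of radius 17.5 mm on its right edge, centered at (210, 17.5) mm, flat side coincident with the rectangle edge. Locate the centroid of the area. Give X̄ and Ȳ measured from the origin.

X̄ = 111.91 mm, Ȳ = 17.50 mm

rectangular body: A = 210 × 35 = 7350.00, centroid at (105.00, 17.50).
semicircular end: A = ½π·17.5² = 481.06, centroid at (217.43, 17.50).
ΣA = 7831.06 mm²
ΣAX̄ = (7350.00)(105.00) + (481.06)(217.43) = 876344.76 mm³
ΣAȲ = (7350.00)(17.50) + (481.06)(17.50) = 137043.49 mm³
X̄ = 876344.76 / 7831.06 = 111.91 mm
Ȳ = 137043.49 / 7831.06 = 17.50 mm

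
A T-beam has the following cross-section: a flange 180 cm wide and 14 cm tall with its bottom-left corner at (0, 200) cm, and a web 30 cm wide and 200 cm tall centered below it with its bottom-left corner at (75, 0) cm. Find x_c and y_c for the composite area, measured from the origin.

web: A = 30 × 200 = 6000.00, centroid at (90.00, 100.00).
flange: A = 180 × 14 = 2520.00, centroid at (90.00, 207.00).
ΣA = 8520.00 cm², ΣAx_c = 766800.00 cm³, ΣAy_c = 1121640.00 cm³.
x_c = 766800.00/8520.00 = 90.00 cm; y_c = 1121640.00/8520.00 = 131.65 cm.

x_c = 90.00 cm, y_c = 131.65 cm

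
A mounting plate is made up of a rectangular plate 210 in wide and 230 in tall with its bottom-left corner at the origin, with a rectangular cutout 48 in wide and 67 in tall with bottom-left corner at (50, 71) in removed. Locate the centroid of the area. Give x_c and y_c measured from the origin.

Part | A | x̄ᵢ | ȳᵢ | A·x̄ᵢ | A·ȳᵢ
plate | 48300.00 | 105.00 | 115.00 | 5071500.00 | 5554500.00
hole | -3216.00 | 74.00 | 104.50 | -237984.00 | -336072.00
Σ | 45084.00 |  |  | 4833516.00 | 5218428.00
x_c = 4833516.00 / 45084.00 = 107.21 in
y_c = 5218428.00 / 45084.00 = 115.75 in

x_c = 107.21 in, y_c = 115.75 in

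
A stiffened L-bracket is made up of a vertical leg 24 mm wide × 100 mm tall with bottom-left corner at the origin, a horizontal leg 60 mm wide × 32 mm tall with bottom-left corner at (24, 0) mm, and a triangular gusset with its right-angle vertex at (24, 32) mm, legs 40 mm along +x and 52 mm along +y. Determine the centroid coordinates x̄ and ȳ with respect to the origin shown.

x̄ = 31.96 mm, ȳ = 37.69 mm

vertical leg: A = 24 × 100 = 2400.00, centroid at (12.00, 50.00).
horizontal leg: A = 60 × 32 = 1920.00, centroid at (54.00, 16.00).
gusset: A = ½·40·52 = 1040.00, centroid at (37.33, 49.33).
ΣA = 5360.00 mm², ΣAx̄ = 171306.67 mm³, ΣAȳ = 202026.67 mm³.
x̄ = 171306.67/5360.00 = 31.96 mm; ȳ = 202026.67/5360.00 = 37.69 mm.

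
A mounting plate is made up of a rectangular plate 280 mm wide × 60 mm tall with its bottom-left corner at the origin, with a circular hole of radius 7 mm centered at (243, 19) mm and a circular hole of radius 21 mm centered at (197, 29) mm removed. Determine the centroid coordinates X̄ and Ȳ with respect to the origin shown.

X̄ = 133.79 mm, Ȳ = 30.20 mm

plate: A = 280 × 60 = 16800.00, centroid at (140.00, 30.00).
hole 1: A = −π·7² = -153.94, centroid at (243.00, 19.00).
hole 2: A = −π·21² = -1385.44, centroid at (197.00, 29.00).
ΣA = 15260.62 mm²
ΣAX̄ = (16800.00)(140.00) + (-153.94)(243.00) + (-1385.44)(197.00) = 2041660.91 mm³
ΣAȲ = (16800.00)(30.00) + (-153.94)(19.00) + (-1385.44)(29.00) = 460897.35 mm³
X̄ = 2041660.91 / 15260.62 = 133.79 mm
Ȳ = 460897.35 / 15260.62 = 30.20 mm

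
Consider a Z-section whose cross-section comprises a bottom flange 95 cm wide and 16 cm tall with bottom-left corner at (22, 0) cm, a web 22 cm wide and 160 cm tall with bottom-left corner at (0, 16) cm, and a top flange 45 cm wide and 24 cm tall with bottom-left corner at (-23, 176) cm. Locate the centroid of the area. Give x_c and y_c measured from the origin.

bottom flange: A = 95 × 16 = 1520.00, centroid at (69.50, 8.00).
web: A = 22 × 160 = 3520.00, centroid at (11.00, 96.00).
top flange: A = 45 × 24 = 1080.00, centroid at (-0.50, 188.00).
ΣA = 6120.00 cm², ΣAx_c = 143820.00 cm³, ΣAy_c = 553120.00 cm³.
x_c = 143820.00/6120.00 = 23.50 cm; y_c = 553120.00/6120.00 = 90.38 cm.

x_c = 23.50 cm, y_c = 90.38 cm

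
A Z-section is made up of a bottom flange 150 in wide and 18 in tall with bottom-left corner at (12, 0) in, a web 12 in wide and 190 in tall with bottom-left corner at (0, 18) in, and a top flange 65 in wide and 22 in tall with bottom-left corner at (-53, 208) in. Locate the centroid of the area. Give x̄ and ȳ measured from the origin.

bottom flange: A = 150 × 18 = 2700.00, centroid at (87.00, 9.00).
web: A = 12 × 190 = 2280.00, centroid at (6.00, 113.00).
top flange: A = 65 × 22 = 1430.00, centroid at (-20.50, 219.00).
ΣA = 6410.00 in²
ΣAx̄ = (2700.00)(87.00) + (2280.00)(6.00) + (1430.00)(-20.50) = 219265.00 in³
ΣAȳ = (2700.00)(9.00) + (2280.00)(113.00) + (1430.00)(219.00) = 595110.00 in³
x̄ = 219265.00 / 6410.00 = 34.21 in
ȳ = 595110.00 / 6410.00 = 92.84 in

x̄ = 34.21 in, ȳ = 92.84 in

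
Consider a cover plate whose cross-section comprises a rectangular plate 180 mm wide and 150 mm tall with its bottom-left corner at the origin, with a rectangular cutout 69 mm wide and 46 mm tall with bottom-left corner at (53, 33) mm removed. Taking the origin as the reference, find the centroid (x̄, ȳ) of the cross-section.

plate: A = 180 × 150 = 27000.00, centroid at (90.00, 75.00).
hole: A = −(69 × 46) = -3174.00, centroid at (87.50, 56.00).
ΣA = 23826.00 mm², ΣAx̄ = 2152275.00 mm³, ΣAȳ = 1847256.00 mm³.
x̄ = 2152275.00/23826.00 = 90.33 mm; ȳ = 1847256.00/23826.00 = 77.53 mm.

x̄ = 90.33 mm, ȳ = 77.53 mm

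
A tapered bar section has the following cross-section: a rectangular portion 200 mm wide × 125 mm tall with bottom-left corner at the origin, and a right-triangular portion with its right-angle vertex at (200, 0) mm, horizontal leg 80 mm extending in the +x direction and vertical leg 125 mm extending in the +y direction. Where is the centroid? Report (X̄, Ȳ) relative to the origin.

rectangular portion: A = 200 × 125 = 25000.00, centroid at (100.00, 62.50).
triangular portion: A = ½·80·125 = 5000.00, centroid at (226.67, 41.67).
ΣA = 30000.00 mm²
ΣAX̄ = (25000.00)(100.00) + (5000.00)(226.67) = 3633333.33 mm³
ΣAȲ = (25000.00)(62.50) + (5000.00)(41.67) = 1770833.33 mm³
X̄ = 3633333.33 / 30000.00 = 121.11 mm
Ȳ = 1770833.33 / 30000.00 = 59.03 mm

X̄ = 121.11 mm, Ȳ = 59.03 mm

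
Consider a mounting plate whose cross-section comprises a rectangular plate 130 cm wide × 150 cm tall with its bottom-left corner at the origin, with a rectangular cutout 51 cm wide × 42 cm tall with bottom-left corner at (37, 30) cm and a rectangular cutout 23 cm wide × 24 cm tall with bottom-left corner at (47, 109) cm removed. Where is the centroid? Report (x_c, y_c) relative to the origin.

plate: A = 130 × 150 = 19500.00, centroid at (65.00, 75.00).
hole 1: A = −(51 × 42) = -2142.00, centroid at (62.50, 51.00).
hole 2: A = −(23 × 24) = -552.00, centroid at (58.50, 121.00).
ΣA = 16806.00 cm²
ΣAx_c = (19500.00)(65.00) + (-2142.00)(62.50) + (-552.00)(58.50) = 1101333.00 cm³
ΣAy_c = (19500.00)(75.00) + (-2142.00)(51.00) + (-552.00)(121.00) = 1286466.00 cm³
x_c = 1101333.00 / 16806.00 = 65.53 cm
y_c = 1286466.00 / 16806.00 = 76.55 cm

x_c = 65.53 cm, y_c = 76.55 cm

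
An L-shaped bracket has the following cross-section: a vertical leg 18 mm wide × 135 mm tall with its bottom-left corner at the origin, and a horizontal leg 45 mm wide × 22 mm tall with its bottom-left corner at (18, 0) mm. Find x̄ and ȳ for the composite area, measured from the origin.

x̄ = 18.12 mm, ȳ = 51.14 mm

vertical leg: A = 18 × 135 = 2430.00, centroid at (9.00, 67.50).
horizontal leg: A = 45 × 22 = 990.00, centroid at (40.50, 11.00).
ΣA = 3420.00 mm²
ΣAx̄ = (2430.00)(9.00) + (990.00)(40.50) = 61965.00 mm³
ΣAȳ = (2430.00)(67.50) + (990.00)(11.00) = 174915.00 mm³
x̄ = 61965.00 / 3420.00 = 18.12 mm
ȳ = 174915.00 / 3420.00 = 51.14 mm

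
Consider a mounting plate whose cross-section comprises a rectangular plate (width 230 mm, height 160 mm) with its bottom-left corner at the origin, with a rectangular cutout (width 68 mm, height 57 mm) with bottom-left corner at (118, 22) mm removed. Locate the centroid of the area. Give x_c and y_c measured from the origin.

Part | A | x̄ᵢ | ȳᵢ | A·x̄ᵢ | A·ȳᵢ
plate | 36800.00 | 115.00 | 80.00 | 4232000.00 | 2944000.00
hole | -3876.00 | 152.00 | 50.50 | -589152.00 | -195738.00
Σ | 32924.00 |  |  | 3642848.00 | 2748262.00
x_c = 3642848.00 / 32924.00 = 110.64 mm
y_c = 2748262.00 / 32924.00 = 83.47 mm

x_c = 110.64 mm, y_c = 83.47 mm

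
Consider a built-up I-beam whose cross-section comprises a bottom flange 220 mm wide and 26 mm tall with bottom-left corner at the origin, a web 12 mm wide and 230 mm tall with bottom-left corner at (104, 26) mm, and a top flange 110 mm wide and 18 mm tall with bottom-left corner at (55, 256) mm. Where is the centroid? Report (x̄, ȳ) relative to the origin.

bottom flange: A = 220 × 26 = 5720.00, centroid at (110.00, 13.00).
web: A = 12 × 230 = 2760.00, centroid at (110.00, 141.00).
top flange: A = 110 × 18 = 1980.00, centroid at (110.00, 265.00).
ΣA = 10460.00 mm²
ΣAx̄ = (5720.00)(110.00) + (2760.00)(110.00) + (1980.00)(110.00) = 1150600.00 mm³
ΣAȳ = (5720.00)(13.00) + (2760.00)(141.00) + (1980.00)(265.00) = 988220.00 mm³
x̄ = 1150600.00 / 10460.00 = 110.00 mm
ȳ = 988220.00 / 10460.00 = 94.48 mm

x̄ = 110.00 mm, ȳ = 94.48 mm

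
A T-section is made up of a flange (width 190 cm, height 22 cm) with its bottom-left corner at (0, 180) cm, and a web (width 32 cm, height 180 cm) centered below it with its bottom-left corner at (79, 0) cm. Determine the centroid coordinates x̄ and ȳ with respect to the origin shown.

Part | A | x̄ᵢ | ȳᵢ | A·x̄ᵢ | A·ȳᵢ
web | 5760.00 | 95.00 | 90.00 | 547200.00 | 518400.00
flange | 4180.00 | 95.00 | 191.00 | 397100.00 | 798380.00
Σ | 9940.00 |  |  | 944300.00 | 1316780.00
x̄ = 944300.00 / 9940.00 = 95.00 cm
ȳ = 1316780.00 / 9940.00 = 132.47 cm

x̄ = 95.00 cm, ȳ = 132.47 cm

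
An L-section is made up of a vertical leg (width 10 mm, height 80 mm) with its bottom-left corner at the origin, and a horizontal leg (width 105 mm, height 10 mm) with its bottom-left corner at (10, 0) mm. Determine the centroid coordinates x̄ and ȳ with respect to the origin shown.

Part | A | x̄ᵢ | ȳᵢ | A·x̄ᵢ | A·ȳᵢ
vertical leg | 800.00 | 5.00 | 40.00 | 4000.00 | 32000.00
horizontal leg | 1050.00 | 62.50 | 5.00 | 65625.00 | 5250.00
Σ | 1850.00 |  |  | 69625.00 | 37250.00
x̄ = 69625.00 / 1850.00 = 37.64 mm
ȳ = 37250.00 / 1850.00 = 20.14 mm

x̄ = 37.64 mm, ȳ = 20.14 mm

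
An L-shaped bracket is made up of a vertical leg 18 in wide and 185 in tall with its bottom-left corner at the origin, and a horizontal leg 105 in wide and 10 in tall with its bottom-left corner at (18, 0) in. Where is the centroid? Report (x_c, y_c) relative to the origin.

x_c = 23.74 in, y_c = 71.52 in

vertical leg: A = 18 × 185 = 3330.00, centroid at (9.00, 92.50).
horizontal leg: A = 105 × 10 = 1050.00, centroid at (70.50, 5.00).
ΣA = 4380.00 in², ΣAx_c = 103995.00 in³, ΣAy_c = 313275.00 in³.
x_c = 103995.00/4380.00 = 23.74 in; y_c = 313275.00/4380.00 = 71.52 in.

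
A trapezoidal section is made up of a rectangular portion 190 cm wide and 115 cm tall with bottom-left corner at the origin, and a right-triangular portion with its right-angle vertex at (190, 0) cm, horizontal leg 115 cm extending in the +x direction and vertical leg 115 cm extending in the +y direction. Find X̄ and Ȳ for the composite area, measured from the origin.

X̄ = 125.98 cm, Ȳ = 53.05 cm

rectangular portion: A = 190 × 115 = 21850.00, centroid at (95.00, 57.50).
triangular portion: A = ½·115·115 = 6612.50, centroid at (228.33, 38.33).
ΣA = 28462.50 cm², ΣAX̄ = 3585604.17 cm³, ΣAȲ = 1509854.17 cm³.
X̄ = 3585604.17/28462.50 = 125.98 cm; Ȳ = 1509854.17/28462.50 = 53.05 cm.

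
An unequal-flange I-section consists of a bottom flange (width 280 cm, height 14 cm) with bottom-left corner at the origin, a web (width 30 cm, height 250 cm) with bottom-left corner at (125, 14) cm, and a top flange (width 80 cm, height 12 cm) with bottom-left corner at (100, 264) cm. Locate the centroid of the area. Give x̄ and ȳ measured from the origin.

x̄ = 140.00 cm, ȳ = 107.36 cm

bottom flange: A = 280 × 14 = 3920.00, centroid at (140.00, 7.00).
web: A = 30 × 250 = 7500.00, centroid at (140.00, 139.00).
top flange: A = 80 × 12 = 960.00, centroid at (140.00, 270.00).
ΣA = 12380.00 cm²
ΣAx̄ = (3920.00)(140.00) + (7500.00)(140.00) + (960.00)(140.00) = 1733200.00 cm³
ΣAȳ = (3920.00)(7.00) + (7500.00)(139.00) + (960.00)(270.00) = 1329140.00 cm³
x̄ = 1733200.00 / 12380.00 = 140.00 cm
ȳ = 1329140.00 / 12380.00 = 107.36 cm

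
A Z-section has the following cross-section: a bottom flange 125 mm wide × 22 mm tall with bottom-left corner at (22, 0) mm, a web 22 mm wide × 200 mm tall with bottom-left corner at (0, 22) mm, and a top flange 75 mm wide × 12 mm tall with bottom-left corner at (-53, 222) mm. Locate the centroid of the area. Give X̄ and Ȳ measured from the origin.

Part | A | x̄ᵢ | ȳᵢ | A·x̄ᵢ | A·ȳᵢ
bottom flange | 2750.00 | 84.50 | 11.00 | 232375.00 | 30250.00
web | 4400.00 | 11.00 | 122.00 | 48400.00 | 536800.00
top flange | 900.00 | -15.50 | 228.00 | -13950.00 | 205200.00
Σ | 8050.00 |  |  | 266825.00 | 772250.00
X̄ = 266825.00 / 8050.00 = 33.15 mm
Ȳ = 772250.00 / 8050.00 = 95.93 mm

X̄ = 33.15 mm, Ȳ = 95.93 mm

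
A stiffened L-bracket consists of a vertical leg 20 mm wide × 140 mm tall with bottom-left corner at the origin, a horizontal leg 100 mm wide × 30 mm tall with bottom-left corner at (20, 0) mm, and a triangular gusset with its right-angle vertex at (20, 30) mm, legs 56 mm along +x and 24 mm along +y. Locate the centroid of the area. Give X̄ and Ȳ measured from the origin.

vertical leg: A = 20 × 140 = 2800.00, centroid at (10.00, 70.00).
horizontal leg: A = 100 × 30 = 3000.00, centroid at (70.00, 15.00).
gusset: A = ½·56·24 = 672.00, centroid at (38.67, 38.00).
ΣA = 6472.00 mm²
ΣAX̄ = (2800.00)(10.00) + (3000.00)(70.00) + (672.00)(38.67) = 263984.00 mm³
ΣAȲ = (2800.00)(70.00) + (3000.00)(15.00) + (672.00)(38.00) = 266536.00 mm³
X̄ = 263984.00 / 6472.00 = 40.79 mm
Ȳ = 266536.00 / 6472.00 = 41.18 mm

X̄ = 40.79 mm, Ȳ = 41.18 mm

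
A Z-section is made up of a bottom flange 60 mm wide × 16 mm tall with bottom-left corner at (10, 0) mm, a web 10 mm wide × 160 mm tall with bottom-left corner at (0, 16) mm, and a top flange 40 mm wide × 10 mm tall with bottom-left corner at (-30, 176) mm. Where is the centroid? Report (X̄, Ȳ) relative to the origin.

X̄ = 14.32 mm, Ȳ = 78.95 mm

bottom flange: A = 60 × 16 = 960.00, centroid at (40.00, 8.00).
web: A = 10 × 160 = 1600.00, centroid at (5.00, 96.00).
top flange: A = 40 × 10 = 400.00, centroid at (-10.00, 181.00).
ΣA = 2960.00 mm²
ΣAX̄ = (960.00)(40.00) + (1600.00)(5.00) + (400.00)(-10.00) = 42400.00 mm³
ΣAȲ = (960.00)(8.00) + (1600.00)(96.00) + (400.00)(181.00) = 233680.00 mm³
X̄ = 42400.00 / 2960.00 = 14.32 mm
Ȳ = 233680.00 / 2960.00 = 78.95 mm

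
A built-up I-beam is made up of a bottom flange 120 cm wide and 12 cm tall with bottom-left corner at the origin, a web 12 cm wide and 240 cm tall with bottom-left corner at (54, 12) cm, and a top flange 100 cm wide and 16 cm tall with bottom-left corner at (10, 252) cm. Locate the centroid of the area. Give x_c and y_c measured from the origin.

x_c = 60.00 cm, y_c = 135.95 cm

bottom flange: A = 120 × 12 = 1440.00, centroid at (60.00, 6.00).
web: A = 12 × 240 = 2880.00, centroid at (60.00, 132.00).
top flange: A = 100 × 16 = 1600.00, centroid at (60.00, 260.00).
ΣA = 5920.00 cm²
ΣAx_c = (1440.00)(60.00) + (2880.00)(60.00) + (1600.00)(60.00) = 355200.00 cm³
ΣAy_c = (1440.00)(6.00) + (2880.00)(132.00) + (1600.00)(260.00) = 804800.00 cm³
x_c = 355200.00 / 5920.00 = 60.00 cm
y_c = 804800.00 / 5920.00 = 135.95 cm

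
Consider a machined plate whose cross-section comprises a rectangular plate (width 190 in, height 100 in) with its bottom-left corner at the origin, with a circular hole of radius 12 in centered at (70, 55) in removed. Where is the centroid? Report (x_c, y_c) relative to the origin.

Part | A | x̄ᵢ | ȳᵢ | A·x̄ᵢ | A·ȳᵢ
plate | 19000.00 | 95.00 | 50.00 | 1805000.00 | 950000.00
hole | -452.39 | 70.00 | 55.00 | -31667.25 | -24881.41
Σ | 18547.61 |  |  | 1773332.75 | 925118.59
x_c = 1773332.75 / 18547.61 = 95.61 in
y_c = 925118.59 / 18547.61 = 49.88 in

x_c = 95.61 in, y_c = 49.88 in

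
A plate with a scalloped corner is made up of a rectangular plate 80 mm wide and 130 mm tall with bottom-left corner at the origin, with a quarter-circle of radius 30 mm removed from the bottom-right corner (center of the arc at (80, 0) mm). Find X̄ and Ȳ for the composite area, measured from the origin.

plate: A = 80 × 130 = 10400.00, centroid at (40.00, 65.00).
removed quarter-circle: A = −¼π·30² = -706.86, centroid at (67.27, 12.73).
ΣA = 9693.14 mm²
ΣAX̄ = (10400.00)(40.00) + (-706.86)(67.27) = 368451.33 mm³
ΣAȲ = (10400.00)(65.00) + (-706.86)(12.73) = 667000.00 mm³
X̄ = 368451.33 / 9693.14 = 38.01 mm
Ȳ = 667000.00 / 9693.14 = 68.81 mm

X̄ = 38.01 mm, Ȳ = 68.81 mm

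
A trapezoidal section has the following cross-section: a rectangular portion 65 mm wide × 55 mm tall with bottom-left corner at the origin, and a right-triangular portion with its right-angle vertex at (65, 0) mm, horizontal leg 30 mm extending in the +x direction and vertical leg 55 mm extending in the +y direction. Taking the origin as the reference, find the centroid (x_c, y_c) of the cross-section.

Part | A | x̄ᵢ | ȳᵢ | A·x̄ᵢ | A·ȳᵢ
rectangular portion | 3575.00 | 32.50 | 27.50 | 116187.50 | 98312.50
triangular portion | 825.00 | 75.00 | 18.33 | 61875.00 | 15125.00
Σ | 4400.00 |  |  | 178062.50 | 113437.50
x_c = 178062.50 / 4400.00 = 40.47 mm
y_c = 113437.50 / 4400.00 = 25.78 mm

x_c = 40.47 mm, y_c = 25.78 mm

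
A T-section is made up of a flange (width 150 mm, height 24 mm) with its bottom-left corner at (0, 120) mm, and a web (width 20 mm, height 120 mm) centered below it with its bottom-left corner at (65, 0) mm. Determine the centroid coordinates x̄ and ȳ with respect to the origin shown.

x̄ = 75.00 mm, ȳ = 103.20 mm

Part | A | x̄ᵢ | ȳᵢ | A·x̄ᵢ | A·ȳᵢ
web | 2400.00 | 75.00 | 60.00 | 180000.00 | 144000.00
flange | 3600.00 | 75.00 | 132.00 | 270000.00 | 475200.00
Σ | 6000.00 |  |  | 450000.00 | 619200.00
x̄ = 450000.00 / 6000.00 = 75.00 mm
ȳ = 619200.00 / 6000.00 = 103.20 mm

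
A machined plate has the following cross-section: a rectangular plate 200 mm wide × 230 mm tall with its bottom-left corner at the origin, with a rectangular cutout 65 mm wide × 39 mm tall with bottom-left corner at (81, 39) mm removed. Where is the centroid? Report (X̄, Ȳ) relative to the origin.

plate: A = 200 × 230 = 46000.00, centroid at (100.00, 115.00).
hole: A = −(65 × 39) = -2535.00, centroid at (113.50, 58.50).
ΣA = 43465.00 mm², ΣAX̄ = 4312277.50 mm³, ΣAȲ = 5141702.50 mm³.
X̄ = 4312277.50/43465.00 = 99.21 mm; Ȳ = 5141702.50/43465.00 = 118.30 mm.

X̄ = 99.21 mm, Ȳ = 118.30 mm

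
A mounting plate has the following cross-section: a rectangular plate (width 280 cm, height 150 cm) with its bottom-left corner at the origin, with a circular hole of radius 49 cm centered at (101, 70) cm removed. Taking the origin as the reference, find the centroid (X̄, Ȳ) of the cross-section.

X̄ = 148.54 cm, Ȳ = 76.09 cm

plate: A = 280 × 150 = 42000.00, centroid at (140.00, 75.00).
hole: A = −π·49² = -7542.96, centroid at (101.00, 70.00).
ΣA = 34457.04 cm²
ΣAX̄ = (42000.00)(140.00) + (-7542.96)(101.00) = 5118160.64 cm³
ΣAȲ = (42000.00)(75.00) + (-7542.96)(70.00) = 2621992.52 cm³
X̄ = 5118160.64 / 34457.04 = 148.54 cm
Ȳ = 2621992.52 / 34457.04 = 76.09 cm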